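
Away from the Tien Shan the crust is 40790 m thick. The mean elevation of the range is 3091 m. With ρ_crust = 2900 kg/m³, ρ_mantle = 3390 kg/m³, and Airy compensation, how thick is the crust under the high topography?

62200 m

Root depth r = h ρ_c / (ρ_m − ρ_c) = 3091 m × 2900 / 490 = 18290 m.
Total thickness = T + h + r = 40790 m + 3091 m + 18290 m = 62200 m.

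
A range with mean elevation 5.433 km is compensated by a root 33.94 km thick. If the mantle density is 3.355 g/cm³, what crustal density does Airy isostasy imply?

ρ_c h = (ρ_m − ρ_c) r → ρ_c (h + r) = ρ_m r → ρ_c = ρ_m r / (h + r).
ρ_c = 3.355 × 33.94 km / (5.433 km + 33.94 km) = 2.89 g/cm³.

2.89 g/cm³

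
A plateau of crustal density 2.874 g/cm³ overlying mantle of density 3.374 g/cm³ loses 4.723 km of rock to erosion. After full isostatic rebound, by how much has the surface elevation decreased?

Rebound u = e ρ_c/ρ_m = 4.723 km × 2.874/3.374 = 4.023 km.
Net surface drop = e − u = 4.723 km − 4.023 km = e (ρ_m − ρ_c)/ρ_m = 0.7 km.

0.7 km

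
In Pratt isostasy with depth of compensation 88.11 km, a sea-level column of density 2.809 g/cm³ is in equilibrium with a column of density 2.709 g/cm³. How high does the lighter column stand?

ρ_ref D = ρ (D + h) → h = D (ρ_ref − ρ)/ρ.
h = 88.11 km × (2.809 − 2.709)/2.709 = 3.25 km.

3.25 km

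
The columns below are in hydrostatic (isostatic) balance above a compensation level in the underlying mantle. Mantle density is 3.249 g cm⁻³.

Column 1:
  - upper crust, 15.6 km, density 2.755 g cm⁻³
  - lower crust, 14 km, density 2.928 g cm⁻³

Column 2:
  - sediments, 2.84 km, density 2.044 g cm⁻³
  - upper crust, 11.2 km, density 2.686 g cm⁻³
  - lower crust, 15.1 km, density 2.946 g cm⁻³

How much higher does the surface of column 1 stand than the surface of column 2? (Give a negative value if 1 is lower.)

−0.647 km

For any compensation level in the mantle, the mantle terms cancel and isostasy reduces to e = (Σt_1 − Σt_2) − (Σ(ρt)_1 − Σ(ρt)_2) / ρ_m.
Σt_1 = 29.6 km; Σt_2 = 29.14 km; Σ(ρt)_1 = 83.97; Σ(ρt)_2 = 80.37276 (in km·g cm⁻³).
e = (29.6 − 29.14) − (83.97 − 80.37276) / 3.249 = −0.647 km.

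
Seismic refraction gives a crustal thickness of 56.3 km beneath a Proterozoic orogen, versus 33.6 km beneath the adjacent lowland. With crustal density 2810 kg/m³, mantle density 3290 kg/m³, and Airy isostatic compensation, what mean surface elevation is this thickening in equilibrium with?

Excess crust Δ = 56.3 km − 33.6 km = 22.7 km, split between elevation h and root r with h + r = Δ.
Airy balance ρ_c h = (ρ_m − ρ_c) r gives r = h ρ_c/(ρ_m − ρ_c), so h (1 + ρ_c/(ρ_m − ρ_c)) = Δ, i.e. h = Δ (ρ_m − ρ_c)/ρ_m.
h = 22.7 km × 480/3290 = 3.31 km.

3.31 km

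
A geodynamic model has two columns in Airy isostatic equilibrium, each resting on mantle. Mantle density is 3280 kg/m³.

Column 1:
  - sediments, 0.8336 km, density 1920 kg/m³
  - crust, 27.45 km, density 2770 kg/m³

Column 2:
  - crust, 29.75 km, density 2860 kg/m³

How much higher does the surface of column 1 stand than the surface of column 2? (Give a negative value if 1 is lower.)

For any compensation level in the mantle, the mantle terms cancel and isostasy reduces to e = (Σt_1 − Σt_2) − (Σ(ρt)_1 − Σ(ρt)_2) / ρ_m.
Σt_1 = 28.2836 km; Σt_2 = 29.75 km; Σ(ρt)_1 = 77637.012; Σ(ρt)_2 = 85085 (in km·kg/m³).
e = (28.2836 − 29.75) − (77637.012 − 85085) / 3280 = 0.804 km.

0.804 km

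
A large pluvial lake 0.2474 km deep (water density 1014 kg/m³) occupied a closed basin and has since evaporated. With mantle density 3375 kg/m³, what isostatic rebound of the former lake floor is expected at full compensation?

0.0743 km

u = d ρ_w/ρ_m = 0.2474 km × 1014/3375 = 0.0743 km.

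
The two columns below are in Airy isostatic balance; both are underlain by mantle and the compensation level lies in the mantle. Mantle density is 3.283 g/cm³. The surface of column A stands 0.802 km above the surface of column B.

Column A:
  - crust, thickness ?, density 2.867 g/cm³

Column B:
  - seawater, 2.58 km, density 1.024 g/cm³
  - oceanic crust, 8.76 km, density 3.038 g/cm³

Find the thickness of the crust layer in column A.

25.5 km

Take the compensation level at the base of the deeper column (depth z_c below the surface of column A) and equate Σ ρ_i t_i down to z_c; mantle fills any gap and the z_c terms cancel.
Column A: x×2.867 + (z_c − 0 − x)×3.283
Column B: 0.802×0 + 2.58×1.024 + 8.76×3.038 + (z_c − 0.802 − 11.34)×3.283
The z_c×3.283 term appears on both sides and cancels. Collect the known terms of each column as K = Σ(ρt)_known − 3.283 × (depth of known layers): K_A = 0 − 3.283×0 = 0; K_B = 29.2548 − 3.283×(0.802 + 11.34) = −10.607386.
Balance: K_A − x×(3.283 − 2.867) = K_B, so x = (K_A − K_B)/(3.283 − 2.867) = 10.6074/0.416 = 25.5 km.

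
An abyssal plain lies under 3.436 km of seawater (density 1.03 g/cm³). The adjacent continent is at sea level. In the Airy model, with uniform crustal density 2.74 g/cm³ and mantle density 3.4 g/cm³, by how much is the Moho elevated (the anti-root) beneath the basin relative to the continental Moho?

8.9 km

By Archimedes' principle applied to the lithosphere: replacing crust with seawater at the top is compensated by replacing crust with mantle at the base: d (ρ_c − ρ_w) = a (ρ_m − ρ_c).
a = d (ρ_c − ρ_w)/(ρ_m − ρ_c) = 3.436 km × 1.71/0.66 = 8.9 km.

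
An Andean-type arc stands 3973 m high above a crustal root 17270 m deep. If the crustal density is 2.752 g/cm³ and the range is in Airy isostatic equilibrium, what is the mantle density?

Airy balance: ρ_c h = (ρ_m − ρ_c) r → ρ_m = ρ_c (1 + h/r).
ρ_m = 2.752 × (1 + 3973 m/17270 m) = 3.39 g/cm³.

3.39 g/cm³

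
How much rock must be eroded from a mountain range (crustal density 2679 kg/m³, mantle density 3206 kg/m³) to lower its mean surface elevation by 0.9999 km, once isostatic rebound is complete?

Net drop Δ = e − u = e − e ρ_c/ρ_m = e (ρ_m − ρ_c)/ρ_m.
e = Δ ρ_m/(ρ_m − ρ_c) = 0.9999 km × 3206/527 = 6.08 km.

6.08 km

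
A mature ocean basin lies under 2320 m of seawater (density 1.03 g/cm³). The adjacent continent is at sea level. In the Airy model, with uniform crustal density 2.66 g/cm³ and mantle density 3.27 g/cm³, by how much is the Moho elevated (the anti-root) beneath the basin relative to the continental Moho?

By Archimedes' principle applied to the lithosphere: replacing crust with seawater at the top is compensated by replacing crust with mantle at the base: d (ρ_c − ρ_w) = a (ρ_m − ρ_c).
a = d (ρ_c − ρ_w)/(ρ_m − ρ_c) = 2320 m × 1.63/0.61 = 6200 m.

6200 m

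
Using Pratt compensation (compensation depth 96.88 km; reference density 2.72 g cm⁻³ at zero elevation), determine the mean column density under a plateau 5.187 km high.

Pratt balance: ρ_ref D = ρ (D + h).
ρ = ρ_ref D/(D + h) = 2.72 × 96.88 km/(96.88 km + 5.187 km) = 2.58 g cm⁻³.

2.58 g cm⁻³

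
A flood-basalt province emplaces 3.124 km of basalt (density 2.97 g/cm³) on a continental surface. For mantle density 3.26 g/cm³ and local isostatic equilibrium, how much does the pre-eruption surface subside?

2.85 km

Subaerial loading: s = t ρ_load / ρ_m.
s = 3.124 km × 2.97/3.26 = 2.85 km.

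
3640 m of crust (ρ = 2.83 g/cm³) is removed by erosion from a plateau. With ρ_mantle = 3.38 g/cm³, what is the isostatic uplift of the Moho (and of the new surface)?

Unloading: uplift u = e ρ_c/ρ_m = 3640 m × 2.83/3.38 = 3050 m.

3050 m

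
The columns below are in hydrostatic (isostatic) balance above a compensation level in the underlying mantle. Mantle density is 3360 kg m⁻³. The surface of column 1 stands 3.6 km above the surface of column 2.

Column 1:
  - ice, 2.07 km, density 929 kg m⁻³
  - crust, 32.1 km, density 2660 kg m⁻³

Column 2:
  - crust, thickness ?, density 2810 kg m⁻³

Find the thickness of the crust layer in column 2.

28 km

Take the compensation level at the base of the deeper column (depth z_c below the surface of column 1) and equate Σ ρ_i t_i down to z_c; mantle fills any gap and the z_c terms cancel.
Column 1: 2.07×929 + 32.1×2660 + (z_c − 34.17)×3360
Column 2: 3.6×0 + x×2810 + (z_c − 3.6 − 0 − x)×3360
The z_c×3360 term appears on both sides and cancels. Collect the known terms of each column as K = Σ(ρt)_known − 3360 × (depth of known layers): K_1 = 87309.03 − 3360×34.17 = −27502.17; K_2 = 0 − 3360×(3.6 + 0) = −12096.
Balance: K_1 = K_2 − x×(3360 − 2810), so x = (K_2 − K_1)/(3360 − 2810) = 15406.2/550 = 28 km.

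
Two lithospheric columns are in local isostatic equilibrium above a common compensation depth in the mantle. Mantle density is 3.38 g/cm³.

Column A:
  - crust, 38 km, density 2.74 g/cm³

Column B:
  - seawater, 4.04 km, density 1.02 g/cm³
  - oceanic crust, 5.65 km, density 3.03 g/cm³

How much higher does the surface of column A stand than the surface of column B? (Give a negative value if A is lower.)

3.79 km

For any compensation level in the mantle, the mantle terms cancel and isostasy reduces to e = (Σt_A − Σt_B) − (Σ(ρt)_A − Σ(ρt)_B) / ρ_m.
Σt_A = 38 km; Σt_B = 9.69 km; Σ(ρt)_A = 104.12; Σ(ρt)_B = 21.2403 (in km·g/cm³).
e = (38 − 9.69) − (104.12 − 21.2403) / 3.38 = 3.79 km.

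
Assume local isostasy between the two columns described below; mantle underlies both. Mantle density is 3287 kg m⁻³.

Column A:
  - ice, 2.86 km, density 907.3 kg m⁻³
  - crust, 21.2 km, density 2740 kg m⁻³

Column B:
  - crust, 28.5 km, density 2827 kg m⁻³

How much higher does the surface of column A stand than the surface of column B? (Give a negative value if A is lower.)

For any compensation level in the mantle, the mantle terms cancel and isostasy reduces to e = (Σt_A − Σt_B) − (Σ(ρt)_A − Σ(ρt)_B) / ρ_m.
Σt_A = 24.06 km; Σt_B = 28.5 km; Σ(ρt)_A = 60682.878; Σ(ρt)_B = 80569.5 (in km·kg m⁻³).
e = (24.06 − 28.5) − (60682.878 − 80569.5) / 3287 = 1.61 km.

1.61 km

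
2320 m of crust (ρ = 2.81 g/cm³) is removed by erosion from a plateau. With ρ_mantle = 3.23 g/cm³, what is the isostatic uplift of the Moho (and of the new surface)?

2020 m

Unloading: uplift u = e ρ_c/ρ_m = 2320 m × 2.81/3.23 = 2020 m.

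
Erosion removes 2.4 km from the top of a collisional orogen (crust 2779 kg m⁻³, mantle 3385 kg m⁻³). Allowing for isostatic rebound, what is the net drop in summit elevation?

0.43 km

Rebound u = e ρ_c/ρ_m = 2.4 km × 2779/3385 = 1.97 km.
Net surface drop = e − u = 2.4 km − 1.97 km = e (ρ_m − ρ_c)/ρ_m = 0.43 km.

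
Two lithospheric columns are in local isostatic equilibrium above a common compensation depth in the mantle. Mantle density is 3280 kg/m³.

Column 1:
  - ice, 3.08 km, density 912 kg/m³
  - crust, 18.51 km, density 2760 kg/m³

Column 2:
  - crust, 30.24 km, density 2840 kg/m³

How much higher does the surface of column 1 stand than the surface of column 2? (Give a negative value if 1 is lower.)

1.1 km

For any compensation level in the mantle, the mantle terms cancel and isostasy reduces to e = (Σt_1 − Σt_2) − (Σ(ρt)_1 − Σ(ρt)_2) / ρ_m.
Σt_1 = 21.59 km; Σt_2 = 30.24 km; Σ(ρt)_1 = 53896.56; Σ(ρt)_2 = 85881.6 (in km·kg/m³).
e = (21.59 − 30.24) − (53896.56 − 85881.6) / 3280 = 1.1 km.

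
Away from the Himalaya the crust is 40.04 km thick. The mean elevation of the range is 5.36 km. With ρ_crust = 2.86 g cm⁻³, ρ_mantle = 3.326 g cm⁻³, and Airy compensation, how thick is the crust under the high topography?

78.3 km

Root depth r = h ρ_c / (ρ_m − ρ_c) = 5.36 km × 2.86 / 0.466 = 32.9 km.
Total thickness = T + h + r = 40.04 km + 5.36 km + 32.9 km = 78.3 km.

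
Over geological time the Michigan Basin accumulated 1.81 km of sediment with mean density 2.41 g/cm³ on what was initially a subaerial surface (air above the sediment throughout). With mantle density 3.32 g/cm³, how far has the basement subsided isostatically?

1.31 km

Subaerial load: s = t ρ_sed / ρ_m = 1.81 km × 2.41/3.32 = 1.31 km.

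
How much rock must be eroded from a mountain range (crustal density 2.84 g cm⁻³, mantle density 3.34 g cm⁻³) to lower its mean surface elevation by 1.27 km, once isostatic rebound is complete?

Net drop Δ = e − u = e − e ρ_c/ρ_m = e (ρ_m − ρ_c)/ρ_m.
e = Δ ρ_m/(ρ_m − ρ_c) = 1.27 km × 3.34/0.5 = 8.48 km.

8.48 km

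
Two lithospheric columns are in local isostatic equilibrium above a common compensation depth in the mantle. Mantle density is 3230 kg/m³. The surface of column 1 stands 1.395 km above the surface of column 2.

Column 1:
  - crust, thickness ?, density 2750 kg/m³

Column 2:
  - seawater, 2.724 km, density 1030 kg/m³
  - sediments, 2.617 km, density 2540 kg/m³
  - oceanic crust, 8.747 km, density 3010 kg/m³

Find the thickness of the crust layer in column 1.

29.6 km

Take the compensation level at the base of the deeper column (depth z_c below the surface of column 1) and equate Σ ρ_i t_i down to z_c; mantle fills any gap and the z_c terms cancel.
Column 1: x×2750 + (z_c − 0 − x)×3230
Column 2: 1.395×0 + 2.724×1030 + 2.617×2540 + 8.747×3010 + (z_c − 1.395 − 14.088)×3230
The z_c×3230 term appears on both sides and cancels. Collect the known terms of each column as K = Σ(ρt)_known − 3230 × (depth of known layers): K_1 = 0 − 3230×0 = 0; K_2 = 35781.37 − 3230×(1.395 + 14.088) = −14228.72.
Balance: K_1 − x×(3230 − 2750) = K_2, so x = (K_1 − K_2)/(3230 − 2750) = 14228.7/480 = 29.6 km.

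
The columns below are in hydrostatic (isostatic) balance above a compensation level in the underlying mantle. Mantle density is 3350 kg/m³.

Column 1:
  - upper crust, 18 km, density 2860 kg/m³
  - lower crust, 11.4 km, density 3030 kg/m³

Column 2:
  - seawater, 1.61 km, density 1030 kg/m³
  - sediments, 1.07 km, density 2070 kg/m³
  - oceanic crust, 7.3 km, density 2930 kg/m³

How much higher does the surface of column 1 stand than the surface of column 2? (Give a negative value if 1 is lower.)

For any compensation level in the mantle, the mantle terms cancel and isostasy reduces to e = (Σt_1 − Σt_2) − (Σ(ρt)_1 − Σ(ρt)_2) / ρ_m.
Σt_1 = 29.4 km; Σt_2 = 9.98 km; Σ(ρt)_1 = 86022; Σ(ρt)_2 = 25262.2 (in km·kg/m³).
e = (29.4 − 9.98) − (86022 − 25262.2) / 3350 = 1.28 km.

1.28 km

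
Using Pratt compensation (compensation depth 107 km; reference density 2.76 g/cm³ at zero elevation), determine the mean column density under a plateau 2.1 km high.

2.71 g/cm³

Pratt balance: ρ_ref D = ρ (D + h).
ρ = ρ_ref D/(D + h) = 2.76 × 107 km/(107 km + 2.1 km) = 2.71 g/cm³.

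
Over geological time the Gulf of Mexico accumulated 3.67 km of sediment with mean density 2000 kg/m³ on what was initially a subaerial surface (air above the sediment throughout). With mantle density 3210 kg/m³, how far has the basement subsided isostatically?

2.29 km

Subaerial load: s = t ρ_sed / ρ_m = 3.67 km × 2000/3210 = 2.29 km.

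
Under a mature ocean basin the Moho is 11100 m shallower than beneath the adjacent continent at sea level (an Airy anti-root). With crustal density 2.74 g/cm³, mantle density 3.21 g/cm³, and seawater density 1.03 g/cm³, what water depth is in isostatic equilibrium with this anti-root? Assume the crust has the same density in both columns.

3050 m

Replacing a thickness d of crust by seawater at the top must be balanced by replacing crust with mantle at the base: d (ρ_c − ρ_w) = a (ρ_m − ρ_c).
d = a (ρ_m − ρ_c)/(ρ_c − ρ_w) = 11100 m × 0.47/1.71 = 3050 m.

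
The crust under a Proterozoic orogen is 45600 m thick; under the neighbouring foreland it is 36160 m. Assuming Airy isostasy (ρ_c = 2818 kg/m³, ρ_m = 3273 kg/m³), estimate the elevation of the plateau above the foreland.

1310 m

Excess crust Δ = 45600 m − 36160 m = 9440 m, split between elevation h and root r with h + r = Δ.
Airy balance ρ_c h = (ρ_m − ρ_c) r gives r = h ρ_c/(ρ_m − ρ_c), so h (1 + ρ_c/(ρ_m − ρ_c)) = Δ, i.e. h = Δ (ρ_m − ρ_c)/ρ_m.
h = 9440 m × 455/3273 = 1310 m.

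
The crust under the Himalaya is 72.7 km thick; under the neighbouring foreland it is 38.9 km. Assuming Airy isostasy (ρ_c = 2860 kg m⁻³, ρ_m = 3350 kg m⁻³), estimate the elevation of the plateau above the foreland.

4.94 km

Excess crust Δ = 72.7 km − 38.9 km = 33.8 km, split between elevation h and root r with h + r = Δ.
Airy balance ρ_c h = (ρ_m − ρ_c) r gives r = h ρ_c/(ρ_m − ρ_c), so h (1 + ρ_c/(ρ_m − ρ_c)) = Δ, i.e. h = Δ (ρ_m − ρ_c)/ρ_m.
h = 33.8 km × 490/3350 = 4.94 km.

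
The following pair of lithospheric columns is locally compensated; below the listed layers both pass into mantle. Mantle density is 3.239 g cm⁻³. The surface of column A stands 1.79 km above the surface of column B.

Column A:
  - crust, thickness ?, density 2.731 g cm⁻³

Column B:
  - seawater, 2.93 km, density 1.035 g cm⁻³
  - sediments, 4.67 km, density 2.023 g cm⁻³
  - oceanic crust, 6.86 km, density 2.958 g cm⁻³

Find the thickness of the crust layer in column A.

39.1 km

Take the compensation level at the base of the deeper column (depth z_c below the surface of column A) and equate Σ ρ_i t_i down to z_c; mantle fills any gap and the z_c terms cancel.
Column A: x×2.731 + (z_c − 0 − x)×3.239
Column B: 1.79×0 + 2.93×1.035 + 4.67×2.023 + 6.86×2.958 + (z_c − 1.79 − 14.46)×3.239
The z_c×3.239 term appears on both sides and cancels. Collect the known terms of each column as K = Σ(ρt)_known − 3.239 × (depth of known layers): K_A = 0 − 3.239×0 = 0; K_B = 32.77184 − 3.239×(1.79 + 14.46) = −19.86191.
Balance: K_A − x×(3.239 − 2.731) = K_B, so x = (K_A − K_B)/(3.239 − 2.731) = 19.8619/0.508 = 39.1 km.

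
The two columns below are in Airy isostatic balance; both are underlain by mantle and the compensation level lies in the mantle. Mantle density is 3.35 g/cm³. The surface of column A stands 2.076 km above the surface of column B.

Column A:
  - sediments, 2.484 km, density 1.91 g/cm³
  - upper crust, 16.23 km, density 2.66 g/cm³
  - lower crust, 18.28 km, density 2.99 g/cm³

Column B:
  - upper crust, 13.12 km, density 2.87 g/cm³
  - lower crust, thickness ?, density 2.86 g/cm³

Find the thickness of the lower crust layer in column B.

Take the compensation level at the base of the deeper column (depth z_c below the surface of column A) and equate Σ ρ_i t_i down to z_c; mantle fills any gap and the z_c terms cancel.
Column A: 2.484×1.91 + 16.23×2.66 + 18.28×2.99 + (z_c − 36.994)×3.35
Column B: 2.076×0 + 13.12×2.87 + x×2.86 + (z_c − 2.076 − 13.12 − x)×3.35
The z_c×3.35 term appears on both sides and cancels. Collect the known terms of each column as K = Σ(ρt)_known − 3.35 × (depth of known layers): K_A = 102.57344 − 3.35×36.994 = −21.35646; K_B = 37.6544 − 3.35×(2.076 + 13.12) = −13.2522.
Balance: K_A = K_B − x×(3.35 − 2.86), so x = (K_B − K_A)/(3.35 − 2.86) = 8.10426/0.49 = 16.5 km.

16.5 km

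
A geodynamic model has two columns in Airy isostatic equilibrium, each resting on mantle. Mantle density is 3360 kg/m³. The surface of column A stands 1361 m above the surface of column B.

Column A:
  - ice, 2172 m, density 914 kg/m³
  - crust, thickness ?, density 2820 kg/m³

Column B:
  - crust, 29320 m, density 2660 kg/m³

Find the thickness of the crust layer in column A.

36600 m

Take the compensation level at the base of the deeper column (depth z_c below the surface of column A) and equate Σ ρ_i t_i down to z_c; mantle fills any gap and the z_c terms cancel.
Column A: 2172×914 + x×2820 + (z_c − 2172 − x)×3360
Column B: 1361×0 + 29320×2660 + (z_c − 1361 − 29320)×3360
The z_c×3360 term appears on both sides and cancels. Collect the known terms of each column as K = Σ(ρt)_known − 3360 × (depth of known layers): K_A = 1985208 − 3360×2172 = −5312712; K_B = 77991200 − 3360×(1361 + 29320) = −25096960.
Balance: K_A − x×(3360 − 2820) = K_B, so x = (K_A − K_B)/(3360 − 2820) = 19784200/540 = 36600 m.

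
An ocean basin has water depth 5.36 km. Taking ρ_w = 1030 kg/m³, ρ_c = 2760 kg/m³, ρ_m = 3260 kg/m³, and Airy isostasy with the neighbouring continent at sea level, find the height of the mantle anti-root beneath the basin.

18.5 km

In Airy isostatic equilibrium: replacing crust with seawater at the top is compensated by replacing crust with mantle at the base: d (ρ_c − ρ_w) = a (ρ_m − ρ_c).
a = d (ρ_c − ρ_w)/(ρ_m − ρ_c) = 5.36 km × 1730/500 = 18.5 km.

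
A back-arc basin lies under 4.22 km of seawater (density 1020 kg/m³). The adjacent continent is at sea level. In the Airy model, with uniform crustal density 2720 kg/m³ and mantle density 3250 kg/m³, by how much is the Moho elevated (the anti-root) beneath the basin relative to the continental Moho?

13.5 km

In Airy isostatic equilibrium: replacing crust with seawater at the top is compensated by replacing crust with mantle at the base: d (ρ_c − ρ_w) = a (ρ_m − ρ_c).
a = d (ρ_c − ρ_w)/(ρ_m − ρ_c) = 4.22 km × 1700/530 = 13.5 km.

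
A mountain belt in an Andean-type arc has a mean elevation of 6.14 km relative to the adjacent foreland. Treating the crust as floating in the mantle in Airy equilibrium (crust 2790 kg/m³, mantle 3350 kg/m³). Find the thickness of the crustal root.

30.6 km

For local isostatic compensation: the weight of the topography is balanced by the buoyancy of the root, ρ_c h = (ρ_m − ρ_c) r.
r = h · ρ_c / (ρ_m − ρ_c) = 6.14 km × 2790 / (3350 − 2790) = 30.6 km.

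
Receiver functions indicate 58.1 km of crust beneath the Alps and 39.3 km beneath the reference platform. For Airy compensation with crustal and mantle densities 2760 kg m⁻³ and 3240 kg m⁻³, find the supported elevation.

Excess crust Δ = 58.1 km − 39.3 km = 18.8 km, split between elevation h and root r with h + r = Δ.
Airy balance ρ_c h = (ρ_m − ρ_c) r gives r = h ρ_c/(ρ_m − ρ_c), so h (1 + ρ_c/(ρ_m − ρ_c)) = Δ, i.e. h = Δ (ρ_m − ρ_c)/ρ_m.
h = 18.8 km × 480/3240 = 2.79 km.

2.79 km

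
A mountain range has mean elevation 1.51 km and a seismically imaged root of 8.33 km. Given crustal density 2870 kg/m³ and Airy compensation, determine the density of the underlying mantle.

Airy balance: ρ_c h = (ρ_m − ρ_c) r → ρ_m = ρ_c (1 + h/r).
ρ_m = 2870 × (1 + 1.51 km/8.33 km) = 3390 kg/m³.

3390 kg/m³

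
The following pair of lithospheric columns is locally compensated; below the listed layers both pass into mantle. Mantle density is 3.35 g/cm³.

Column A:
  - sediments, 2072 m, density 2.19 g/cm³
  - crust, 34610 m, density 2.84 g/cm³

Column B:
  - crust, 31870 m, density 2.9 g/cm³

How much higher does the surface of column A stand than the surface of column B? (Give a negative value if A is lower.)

For any compensation level in the mantle, the mantle terms cancel and isostasy reduces to e = (Σt_A − Σt_B) − (Σ(ρt)_A − Σ(ρt)_B) / ρ_m.
Σt_A = 36682 m; Σt_B = 31870 m; Σ(ρt)_A = 102830.08; Σ(ρt)_B = 92423 (in m·g/cm³).
e = (36682 − 31870) − (102830.08 − 92423) / 3.35 = 1710 m.

1710 m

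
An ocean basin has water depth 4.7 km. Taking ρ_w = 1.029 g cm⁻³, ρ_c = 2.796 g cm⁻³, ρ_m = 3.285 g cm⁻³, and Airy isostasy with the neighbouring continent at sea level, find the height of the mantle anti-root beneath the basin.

Isostatic balance requires: replacing crust with seawater at the top is compensated by replacing crust with mantle at the base: d (ρ_c − ρ_w) = a (ρ_m − ρ_c).
a = d (ρ_c − ρ_w)/(ρ_m − ρ_c) = 4.7 km × 1.767/0.489 = 17 km.

17 km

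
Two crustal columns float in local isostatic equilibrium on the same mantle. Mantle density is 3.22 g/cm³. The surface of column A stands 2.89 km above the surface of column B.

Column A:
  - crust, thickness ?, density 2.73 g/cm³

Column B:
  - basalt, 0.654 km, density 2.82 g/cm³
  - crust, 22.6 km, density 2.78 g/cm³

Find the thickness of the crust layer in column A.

39.8 km

Take the compensation level at the base of the deeper column (depth z_c below the surface of column A) and equate Σ ρ_i t_i down to z_c; mantle fills any gap and the z_c terms cancel.
Column A: x×2.73 + (z_c − 0 − x)×3.22
Column B: 2.89×0 + 0.654×2.82 + 22.6×2.78 + (z_c − 2.89 − 23.254)×3.22
The z_c×3.22 term appears on both sides and cancels. Collect the known terms of each column as K = Σ(ρt)_known − 3.22 × (depth of known layers): K_A = 0 − 3.22×0 = 0; K_B = 64.67228 − 3.22×(2.89 + 23.254) = −19.5114.
Balance: K_A − x×(3.22 − 2.73) = K_B, so x = (K_A − K_B)/(3.22 − 2.73) = 19.5114/0.49 = 39.8 km.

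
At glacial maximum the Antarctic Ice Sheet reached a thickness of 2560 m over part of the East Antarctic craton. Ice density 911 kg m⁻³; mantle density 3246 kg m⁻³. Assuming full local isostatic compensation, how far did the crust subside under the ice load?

In Airy isostatic equilibrium: the ice load ρ_ice t is balanced by mantle displaced below, ρ_m s.
s = t ρ_ice / ρ_m = 2560 m × 911/3246 = 718 m.

718 m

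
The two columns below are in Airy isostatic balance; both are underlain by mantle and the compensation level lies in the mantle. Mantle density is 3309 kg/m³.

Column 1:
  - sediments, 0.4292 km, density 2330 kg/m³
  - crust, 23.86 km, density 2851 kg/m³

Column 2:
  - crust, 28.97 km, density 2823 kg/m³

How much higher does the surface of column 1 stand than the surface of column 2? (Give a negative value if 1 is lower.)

For any compensation level in the mantle, the mantle terms cancel and isostasy reduces to e = (Σt_1 − Σt_2) − (Σ(ρt)_1 − Σ(ρt)_2) / ρ_m.
Σt_1 = 24.2892 km; Σt_2 = 28.97 km; Σ(ρt)_1 = 69024.896; Σ(ρt)_2 = 81782.31 (in km·kg/m³).
e = (24.2892 − 28.97) − (69024.896 − 81782.31) / 3309 = −0.825 km.

−0.825 km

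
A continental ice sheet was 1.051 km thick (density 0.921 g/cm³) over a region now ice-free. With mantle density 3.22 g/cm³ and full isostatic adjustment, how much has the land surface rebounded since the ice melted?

Removing the load lets mantle flow back in; uplift u satisfies ρ_ice t = ρ_m u.
u = t ρ_ice/ρ_m = 1.051 km × 0.921/3.22 = 0.301 km.

0.301 km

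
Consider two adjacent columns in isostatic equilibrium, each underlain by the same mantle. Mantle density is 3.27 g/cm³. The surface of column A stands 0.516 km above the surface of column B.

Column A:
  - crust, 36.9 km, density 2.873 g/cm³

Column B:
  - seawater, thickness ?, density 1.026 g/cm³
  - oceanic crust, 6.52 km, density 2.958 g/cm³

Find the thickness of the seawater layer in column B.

4.87 km

Take the compensation level at the base of the deeper column (depth z_c below the surface of column A) and equate Σ ρ_i t_i down to z_c; mantle fills any gap and the z_c terms cancel.
Column A: 36.9×2.873 + (z_c − 36.9)×3.27
Column B: 0.516×0 + x×1.026 + 6.52×2.958 + (z_c − 0.516 − 6.52 − x)×3.27
The z_c×3.27 term appears on both sides and cancels. Collect the known terms of each column as K = Σ(ρt)_known − 3.27 × (depth of known layers): K_A = 106.0137 − 3.27×36.9 = −14.6493; K_B = 19.28616 − 3.27×(0.516 + 6.52) = −3.72156.
Balance: K_A = K_B − x×(3.27 − 1.026), so x = (K_B − K_A)/(3.27 − 1.026) = 10.9277/2.244 = 4.87 km.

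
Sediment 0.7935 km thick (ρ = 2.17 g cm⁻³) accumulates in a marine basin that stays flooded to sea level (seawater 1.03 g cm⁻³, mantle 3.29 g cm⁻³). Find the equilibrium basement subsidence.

0.4 km

Submarine loading: the sediment displaces seawater, and the subsidence is in turn flooded, so s (ρ_m − ρ_w) = t (ρ_sed − ρ_w).
s = 0.7935 km × (2.17 − 1.03) / (3.29 − 1.03) = 0.4 km.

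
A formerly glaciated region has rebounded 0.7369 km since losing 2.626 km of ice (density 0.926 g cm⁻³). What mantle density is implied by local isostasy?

3.3 g cm⁻³

ρ_m = ρ_ice t / u = 0.926 × 2.626 km/0.7369 km = 3.3 g cm⁻³.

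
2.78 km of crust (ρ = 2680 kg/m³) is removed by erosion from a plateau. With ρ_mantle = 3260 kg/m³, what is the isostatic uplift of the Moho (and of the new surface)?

Unloading: uplift u = e ρ_c/ρ_m = 2.78 km × 2680/3260 = 2.29 km.

2.29 km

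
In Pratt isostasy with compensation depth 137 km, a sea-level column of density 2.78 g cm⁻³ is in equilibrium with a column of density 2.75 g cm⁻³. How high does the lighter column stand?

ρ_ref D = ρ (D + h) → h = D (ρ_ref − ρ)/ρ.
h = 137 km × (2.78 − 2.75)/2.75 = 1.49 km.

1.49 km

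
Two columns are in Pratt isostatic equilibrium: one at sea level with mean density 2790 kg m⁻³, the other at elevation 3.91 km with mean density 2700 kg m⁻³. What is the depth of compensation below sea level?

ρ_ref D = ρ (D + h) → D (ρ_ref − ρ) = ρ h.
D = ρ h/(ρ_ref − ρ) = 2700 × 3.91 km/(2790 − 2700) = 117 km.

117 km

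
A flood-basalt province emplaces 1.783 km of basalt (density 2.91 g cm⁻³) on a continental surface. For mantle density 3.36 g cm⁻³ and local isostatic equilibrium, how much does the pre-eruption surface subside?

1.54 km

Subaerial loading: s = t ρ_load / ρ_m.
s = 1.783 km × 2.91/3.36 = 1.54 km.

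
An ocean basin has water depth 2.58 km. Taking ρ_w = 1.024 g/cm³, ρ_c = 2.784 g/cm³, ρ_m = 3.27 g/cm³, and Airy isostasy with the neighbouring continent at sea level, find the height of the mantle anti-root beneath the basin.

By Archimedes' principle applied to the lithosphere: replacing crust with seawater at the top is compensated by replacing crust with mantle at the base: d (ρ_c − ρ_w) = a (ρ_m − ρ_c).
a = d (ρ_c − ρ_w)/(ρ_m − ρ_c) = 2.58 km × 1.76/0.486 = 9.34 km.

9.34 km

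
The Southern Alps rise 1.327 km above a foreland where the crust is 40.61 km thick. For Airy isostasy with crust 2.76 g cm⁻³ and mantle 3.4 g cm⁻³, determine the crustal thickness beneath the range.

Root depth r = h ρ_c / (ρ_m − ρ_c) = 1.327 km × 2.76 / 0.64 = 5.723 km.
Total thickness = T + h + r = 40.61 km + 1.327 km + 5.723 km = 47.7 km.

47.7 km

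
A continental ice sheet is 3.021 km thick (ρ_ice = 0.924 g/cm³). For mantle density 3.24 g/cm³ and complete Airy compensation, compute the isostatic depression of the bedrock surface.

For local isostatic compensation: the ice load ρ_ice t is balanced by mantle displaced below, ρ_m s.
s = t ρ_ice / ρ_m = 3.021 km × 0.924/3.24 = 0.862 km.

0.862 km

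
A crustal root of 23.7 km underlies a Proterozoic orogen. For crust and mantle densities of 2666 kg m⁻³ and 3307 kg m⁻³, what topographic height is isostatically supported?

5.7 km

Isostatic balance requires: ρ_c h = (ρ_m − ρ_c) r.
h = r (ρ_m − ρ_c) / ρ_c = 23.7 km × (3307 − 2666) / 2666 = 5.7 km.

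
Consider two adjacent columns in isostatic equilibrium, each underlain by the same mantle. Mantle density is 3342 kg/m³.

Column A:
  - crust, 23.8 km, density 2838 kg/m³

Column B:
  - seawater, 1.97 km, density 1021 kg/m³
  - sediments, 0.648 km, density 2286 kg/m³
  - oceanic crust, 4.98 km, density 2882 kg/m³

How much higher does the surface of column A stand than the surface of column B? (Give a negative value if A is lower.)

For any compensation level in the mantle, the mantle terms cancel and isostasy reduces to e = (Σt_A − Σt_B) − (Σ(ρt)_A − Σ(ρt)_B) / ρ_m.
Σt_A = 23.8 km; Σt_B = 7.598 km; Σ(ρt)_A = 67544.4; Σ(ρt)_B = 17845.058 (in km·kg/m³).
e = (23.8 − 7.598) − (67544.4 − 17845.058) / 3342 = 1.33 km.

1.33 km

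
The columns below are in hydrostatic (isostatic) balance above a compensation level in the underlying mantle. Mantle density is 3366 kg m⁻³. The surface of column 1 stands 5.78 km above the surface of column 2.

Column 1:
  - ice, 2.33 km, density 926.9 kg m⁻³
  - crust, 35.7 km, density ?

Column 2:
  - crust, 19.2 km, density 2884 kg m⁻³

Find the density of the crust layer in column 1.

2720 kg m⁻³

Take the compensation level at the base of the deeper column (depth z_c below the surface of column 1) and equate Σ ρ_i t_i down to z_c; mantle fills any gap and the z_c terms cancel.
Column 1: 2.33×926.9 + 35.7×ρ + (z_c − 38.03)×3366
Column 2: 5.78×0 + 19.2×2884 + (z_c − 5.78 − 19.2)×3366
The z_c×3366 term appears on both sides and cancels. Collect the known terms of each column as K = Σ(ρt)_known − 3366 × (depth of known layers): K_1 = 2159.677 − 3366×38.03 = −125849.303; K_2 = 55372.8 − 3366×(5.78 + 19.2) = −28709.88.
Balance: K_1 + 35.7×ρ = K_2, so ρ = (K_2 − K_1)/35.7 = 97139.4/35.7 = 2720 kg m⁻³.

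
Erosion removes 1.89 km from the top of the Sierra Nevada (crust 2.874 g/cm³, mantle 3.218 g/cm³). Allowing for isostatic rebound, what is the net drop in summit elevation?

Rebound u = e ρ_c/ρ_m = 1.89 km × 2.874/3.218 = 1.688 km.
Net surface drop = e − u = 1.89 km − 1.688 km = e (ρ_m − ρ_c)/ρ_m = 0.202 km.

0.202 km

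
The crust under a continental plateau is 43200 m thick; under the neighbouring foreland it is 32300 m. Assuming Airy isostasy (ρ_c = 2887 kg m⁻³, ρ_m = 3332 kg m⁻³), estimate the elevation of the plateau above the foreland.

1460 m

Excess crust Δ = 43200 m − 32300 m = 10900 m, split between elevation h and root r with h + r = Δ.
Airy balance ρ_c h = (ρ_m − ρ_c) r gives r = h ρ_c/(ρ_m − ρ_c), so h (1 + ρ_c/(ρ_m − ρ_c)) = Δ, i.e. h = Δ (ρ_m − ρ_c)/ρ_m.
h = 10900 m × 445/3332 = 1460 m.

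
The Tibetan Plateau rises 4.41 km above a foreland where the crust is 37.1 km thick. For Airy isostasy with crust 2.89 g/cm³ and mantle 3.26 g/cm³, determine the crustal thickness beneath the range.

76 km

Root depth r = h ρ_c / (ρ_m − ρ_c) = 4.41 km × 2.89 / 0.37 = 34.45 km.
Total thickness = T + h + r = 37.1 km + 4.41 km + 34.45 km = 76 km.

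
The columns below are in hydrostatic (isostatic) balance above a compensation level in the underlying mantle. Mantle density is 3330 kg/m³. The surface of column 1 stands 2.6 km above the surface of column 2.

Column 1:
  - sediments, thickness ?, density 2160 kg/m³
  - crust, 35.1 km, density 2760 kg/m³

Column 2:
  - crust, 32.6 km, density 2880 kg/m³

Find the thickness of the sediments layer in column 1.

Take the compensation level at the base of the deeper column (depth z_c below the surface of column 1) and equate Σ ρ_i t_i down to z_c; mantle fills any gap and the z_c terms cancel.
Column 1: x×2160 + 35.1×2760 + (z_c − 35.1 − x)×3330
Column 2: 2.6×0 + 32.6×2880 + (z_c − 2.6 − 32.6)×3330
The z_c×3330 term appears on both sides and cancels. Collect the known terms of each column as K = Σ(ρt)_known − 3330 × (depth of known layers): K_1 = 96876 − 3330×35.1 = −20007; K_2 = 93888 − 3330×(2.6 + 32.6) = −23328.
Balance: K_1 − x×(3330 − 2160) = K_2, so x = (K_1 − K_2)/(3330 − 2160) = 3321/1170 = 2.84 km.

2.84 km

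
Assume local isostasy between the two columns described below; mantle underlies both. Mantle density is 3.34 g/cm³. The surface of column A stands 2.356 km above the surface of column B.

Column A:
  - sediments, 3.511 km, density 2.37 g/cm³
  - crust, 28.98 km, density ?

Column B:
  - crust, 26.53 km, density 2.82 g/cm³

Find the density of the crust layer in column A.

Take the compensation level at the base of the deeper column (depth z_c below the surface of column A) and equate Σ ρ_i t_i down to z_c; mantle fills any gap and the z_c terms cancel.
Column A: 3.511×2.37 + 28.98×ρ + (z_c − 32.491)×3.34
Column B: 2.356×0 + 26.53×2.82 + (z_c − 2.356 − 26.53)×3.34
The z_c×3.34 term appears on both sides and cancels. Collect the known terms of each column as K = Σ(ρt)_known − 3.34 × (depth of known layers): K_A = 8.32107 − 3.34×32.491 = −100.19887; K_B = 74.8146 − 3.34×(2.356 + 26.53) = −21.66464.
Balance: K_A + 28.98×ρ = K_B, so ρ = (K_B − K_A)/28.98 = 78.5342/28.98 = 2.71 g/cm³.

2.71 g/cm³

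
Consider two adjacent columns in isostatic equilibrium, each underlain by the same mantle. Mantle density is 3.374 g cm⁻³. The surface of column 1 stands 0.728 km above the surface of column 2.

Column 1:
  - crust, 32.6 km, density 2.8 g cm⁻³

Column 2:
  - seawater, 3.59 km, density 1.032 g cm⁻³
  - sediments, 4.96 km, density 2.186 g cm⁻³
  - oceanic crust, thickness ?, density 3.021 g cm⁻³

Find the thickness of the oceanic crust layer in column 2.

5.54 km

Take the compensation level at the base of the deeper column (depth z_c below the surface of column 1) and equate Σ ρ_i t_i down to z_c; mantle fills any gap and the z_c terms cancel.
Column 1: 32.6×2.8 + (z_c − 32.6)×3.374
Column 2: 0.728×0 + 3.59×1.032 + 4.96×2.186 + x×3.021 + (z_c − 0.728 − 8.55 − x)×3.374
The z_c×3.374 term appears on both sides and cancels. Collect the known terms of each column as K = Σ(ρt)_known − 3.374 × (depth of known layers): K_1 = 91.28 − 3.374×32.6 = −18.7124; K_2 = 14.54744 − 3.374×(0.728 + 8.55) = −16.756532.
Balance: K_1 = K_2 − x×(3.374 − 3.021), so x = (K_2 − K_1)/(3.374 − 3.021) = 1.95587/0.353 = 5.54 km.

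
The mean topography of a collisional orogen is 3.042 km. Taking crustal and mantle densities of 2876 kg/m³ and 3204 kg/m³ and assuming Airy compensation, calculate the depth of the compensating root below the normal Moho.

26.7 km

Isostatic balance requires: the weight of the topography is balanced by the buoyancy of the root, ρ_c h = (ρ_m − ρ_c) r.
r = h · ρ_c / (ρ_m − ρ_c) = 3.042 km × 2876 / (3204 − 2876) = 26.7 km.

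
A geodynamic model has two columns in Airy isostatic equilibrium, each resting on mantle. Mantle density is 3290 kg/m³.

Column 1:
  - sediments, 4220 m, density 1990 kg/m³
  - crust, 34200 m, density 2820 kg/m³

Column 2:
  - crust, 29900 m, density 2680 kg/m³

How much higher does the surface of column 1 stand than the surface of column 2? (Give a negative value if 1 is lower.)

For any compensation level in the mantle, the mantle terms cancel and isostasy reduces to e = (Σt_1 − Σt_2) − (Σ(ρt)_1 − Σ(ρt)_2) / ρ_m.
Σt_1 = 38420 m; Σt_2 = 29900 m; Σ(ρt)_1 = 104841800; Σ(ρt)_2 = 80132000 (in m·kg/m³).
e = (38420 − 29900) − (104841800 − 80132000) / 3290 = 1010 m.

1010 m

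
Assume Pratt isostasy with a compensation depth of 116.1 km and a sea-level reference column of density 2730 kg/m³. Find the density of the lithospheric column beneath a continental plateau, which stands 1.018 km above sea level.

Pratt balance: ρ_ref D = ρ (D + h).
ρ = ρ_ref D/(D + h) = 2730 × 116.1 km/(116.1 km + 1.018 km) = 2710 kg/m³.

2710 kg/m³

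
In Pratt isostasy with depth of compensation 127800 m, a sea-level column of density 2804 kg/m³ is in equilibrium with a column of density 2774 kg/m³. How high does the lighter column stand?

ρ_ref D = ρ (D + h) → h = D (ρ_ref − ρ)/ρ.
h = 127800 m × (2804 − 2774)/2774 = 1380 m.

1380 m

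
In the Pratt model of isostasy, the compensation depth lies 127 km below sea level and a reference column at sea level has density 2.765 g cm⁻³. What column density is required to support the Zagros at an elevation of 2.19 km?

2.72 g cm⁻³

Pratt balance: ρ_ref D = ρ (D + h).
ρ = ρ_ref D/(D + h) = 2.765 × 127 km/(127 km + 2.19 km) = 2.72 g cm⁻³.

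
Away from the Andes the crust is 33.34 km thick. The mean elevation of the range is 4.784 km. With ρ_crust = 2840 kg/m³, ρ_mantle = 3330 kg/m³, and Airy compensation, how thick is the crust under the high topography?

65.9 km

Root depth r = h ρ_c / (ρ_m − ρ_c) = 4.784 km × 2840 / 490 = 27.73 km.
Total thickness = T + h + r = 33.34 km + 4.784 km + 27.73 km = 65.9 km.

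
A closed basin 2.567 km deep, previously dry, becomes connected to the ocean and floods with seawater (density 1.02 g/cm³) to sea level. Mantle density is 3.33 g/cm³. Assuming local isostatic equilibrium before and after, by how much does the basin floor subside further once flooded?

After flooding the water column is d + s deep. Its weight must equal the weight of mantle displaced by the extra subsidence s: (d + s) ρ_w = s ρ_m.
s = d ρ_w / (ρ_m − ρ_w) = 2.567 km × 1.02/(3.33 − 1.02) = 1.13 km.

1.13 km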